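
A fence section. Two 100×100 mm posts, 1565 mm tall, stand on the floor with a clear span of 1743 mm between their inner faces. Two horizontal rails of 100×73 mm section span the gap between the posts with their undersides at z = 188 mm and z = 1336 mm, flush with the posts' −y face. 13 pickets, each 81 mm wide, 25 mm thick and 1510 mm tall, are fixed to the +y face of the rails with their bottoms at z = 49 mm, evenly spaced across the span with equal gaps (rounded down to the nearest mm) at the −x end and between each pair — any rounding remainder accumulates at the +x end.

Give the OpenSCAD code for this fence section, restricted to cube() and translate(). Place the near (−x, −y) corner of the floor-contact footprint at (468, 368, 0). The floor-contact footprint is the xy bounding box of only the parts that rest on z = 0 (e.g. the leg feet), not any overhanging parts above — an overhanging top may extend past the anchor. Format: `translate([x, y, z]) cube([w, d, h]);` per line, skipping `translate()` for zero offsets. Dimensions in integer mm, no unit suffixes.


translate([468, 368, 0]) cube([100, 100, 1565]);
translate([2311, 368, 0]) cube([100, 100, 1565]);
translate([568, 368, 188]) cube([1743, 100, 73]);
translate([568, 368, 1336]) cube([1743, 100, 73]);
translate([617, 468, 49]) cube([81, 25, 1510]);
translate([747, 468, 49]) cube([81, 25, 1510]);
translate([877, 468, 49]) cube([81, 25, 1510]);
translate([1007, 468, 49]) cube([81, 25, 1510]);
translate([1137, 468, 49]) cube([81, 25, 1510]);
translate([1267, 468, 49]) cube([81, 25, 1510]);
translate([1397, 468, 49]) cube([81, 25, 1510]);
translate([1527, 468, 49]) cube([81, 25, 1510]);
translate([1657, 468, 49]) cube([81, 25, 1510]);
translate([1787, 468, 49]) cube([81, 25, 1510]);
translate([1917, 468, 49]) cube([81, 25, 1510]);
translate([2047, 468, 49]) cube([81, 25, 1510]);
translate([2177, 468, 49]) cube([81, 25, 1510]);


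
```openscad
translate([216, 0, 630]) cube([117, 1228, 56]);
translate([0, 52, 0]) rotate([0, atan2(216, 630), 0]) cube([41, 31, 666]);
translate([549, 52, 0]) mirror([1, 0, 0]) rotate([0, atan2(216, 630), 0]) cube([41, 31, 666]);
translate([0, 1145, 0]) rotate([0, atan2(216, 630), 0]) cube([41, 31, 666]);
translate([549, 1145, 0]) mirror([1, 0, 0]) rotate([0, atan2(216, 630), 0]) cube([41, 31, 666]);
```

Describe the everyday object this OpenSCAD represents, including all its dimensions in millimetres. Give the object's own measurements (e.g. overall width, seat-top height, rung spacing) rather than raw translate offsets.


A sawhorse. A 117×1228×56 mm beam (x, y, z) sits on two A-frame leg pairs. Each pair is two raked legs of 41×31 mm section (31 mm along y) splaying symmetrically in x. Each leg rises 630 mm vertically over 216 mm of horizontal reach and is 666 mm long along its own axis. Every leg's outer bottom edge rests on the floor and its outer top edge meets a bottom edge of the beam — the left legs (tilting toward +x) meet the beam's −x bottom edge, the right legs (their mirror images, tilting toward −x) meet its +x bottom edge — so the leg tops tuck under the beam, the beam's underside is 630 mm above the floor, and the feet are 549 mm apart outside-to-outside with the beam centred between them. The two leg pairs are set in 52 mm from either end of the beam.


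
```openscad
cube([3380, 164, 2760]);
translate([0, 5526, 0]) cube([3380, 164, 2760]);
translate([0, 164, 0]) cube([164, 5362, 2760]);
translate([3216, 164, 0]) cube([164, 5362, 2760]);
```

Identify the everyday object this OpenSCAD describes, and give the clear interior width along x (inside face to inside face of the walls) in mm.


A house (or room) frame. The interior width is 3052 mm.

Four 2760 mm walls enclosing a rectangle with no floor or roof — a room or house frame. Outside width is 3380 mm and wall thickness is 164 mm, so the interior width is 3380 − 2 × 164 = 3052 mm.


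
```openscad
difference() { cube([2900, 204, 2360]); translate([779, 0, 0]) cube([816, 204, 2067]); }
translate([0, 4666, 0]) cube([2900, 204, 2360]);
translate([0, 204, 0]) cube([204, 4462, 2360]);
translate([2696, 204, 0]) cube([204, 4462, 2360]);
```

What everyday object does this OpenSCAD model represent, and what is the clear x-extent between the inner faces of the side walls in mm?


A single room. The interior width is 2492 mm.

Four walls enclosing a rectangle with a door in the front wall — a room. Outside width 2900 minus two 204 mm walls gives 2492 mm.


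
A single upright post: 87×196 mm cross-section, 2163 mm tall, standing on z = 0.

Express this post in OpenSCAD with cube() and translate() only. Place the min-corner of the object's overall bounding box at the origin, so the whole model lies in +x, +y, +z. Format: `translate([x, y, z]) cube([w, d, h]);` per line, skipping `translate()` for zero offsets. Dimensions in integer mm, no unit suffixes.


cube([87, 196, 2163]);


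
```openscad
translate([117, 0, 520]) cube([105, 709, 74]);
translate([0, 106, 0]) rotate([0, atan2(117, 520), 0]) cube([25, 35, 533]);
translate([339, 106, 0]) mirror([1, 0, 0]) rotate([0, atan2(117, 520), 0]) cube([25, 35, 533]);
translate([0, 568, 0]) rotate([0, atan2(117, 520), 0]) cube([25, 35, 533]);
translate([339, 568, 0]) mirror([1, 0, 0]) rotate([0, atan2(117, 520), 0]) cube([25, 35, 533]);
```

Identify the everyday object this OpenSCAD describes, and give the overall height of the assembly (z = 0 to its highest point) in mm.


A sawhorse. The overall height is 594 mm.

A beam across two mirrored pairs of raked legs — a sawhorse. The beam's underside is at z = 520 (matching the legs' vertical rise in atan2(117, 520)) and the beam is 74 mm tall, so its top is at 520 + 74 = 594 mm. The raked legs top out at the beam's underside, so that is the highest point.


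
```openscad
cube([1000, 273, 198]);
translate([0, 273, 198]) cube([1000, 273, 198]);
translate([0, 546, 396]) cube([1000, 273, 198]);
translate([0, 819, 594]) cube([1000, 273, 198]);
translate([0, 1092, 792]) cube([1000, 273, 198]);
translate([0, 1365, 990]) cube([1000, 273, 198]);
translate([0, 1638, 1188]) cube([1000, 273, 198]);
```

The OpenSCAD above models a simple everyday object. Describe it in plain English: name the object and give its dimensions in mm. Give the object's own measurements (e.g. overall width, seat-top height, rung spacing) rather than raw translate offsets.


A straight staircase of 7 solid steps. Each step is 1000 mm wide (x), 273 mm deep (y, the going) and 198 mm tall (the rise). The first step rests on the floor; each subsequent step sits one going further in +y and one rise higher in +z, directly behind and above the previous step with no overlap.


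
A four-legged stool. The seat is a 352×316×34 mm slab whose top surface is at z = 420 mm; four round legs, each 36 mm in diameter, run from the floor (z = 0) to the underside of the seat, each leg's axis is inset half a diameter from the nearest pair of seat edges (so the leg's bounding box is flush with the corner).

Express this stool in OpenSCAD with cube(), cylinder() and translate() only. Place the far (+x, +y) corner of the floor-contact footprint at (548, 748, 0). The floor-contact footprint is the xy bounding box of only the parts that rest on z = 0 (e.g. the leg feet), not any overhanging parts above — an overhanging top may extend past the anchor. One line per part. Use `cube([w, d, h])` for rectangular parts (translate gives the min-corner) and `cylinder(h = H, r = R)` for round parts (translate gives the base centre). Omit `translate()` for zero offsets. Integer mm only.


// leg_h = 420 - 34 = 386
translate([196, 432, 386]) cube([352, 316, 34]);
translate([214, 450, 0]) cylinder(h = 386, r = 18);
translate([530, 450, 0]) cylinder(h = 386, r = 18);
translate([214, 730, 0]) cylinder(h = 386, r = 18);
translate([530, 730, 0]) cylinder(h = 386, r = 18);


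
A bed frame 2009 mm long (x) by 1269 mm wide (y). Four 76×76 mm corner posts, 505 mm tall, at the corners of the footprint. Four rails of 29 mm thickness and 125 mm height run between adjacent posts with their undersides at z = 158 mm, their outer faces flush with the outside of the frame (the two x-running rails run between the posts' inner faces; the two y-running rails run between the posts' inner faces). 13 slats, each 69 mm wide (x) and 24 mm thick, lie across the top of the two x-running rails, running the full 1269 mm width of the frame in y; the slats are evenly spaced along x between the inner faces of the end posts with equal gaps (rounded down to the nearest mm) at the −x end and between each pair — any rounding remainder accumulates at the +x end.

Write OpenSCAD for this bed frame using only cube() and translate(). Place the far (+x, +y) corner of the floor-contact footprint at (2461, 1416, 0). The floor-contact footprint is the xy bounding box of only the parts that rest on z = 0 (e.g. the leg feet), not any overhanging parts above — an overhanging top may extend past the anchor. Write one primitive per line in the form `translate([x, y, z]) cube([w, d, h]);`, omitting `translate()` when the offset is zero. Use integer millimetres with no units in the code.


// slat z = rail_z + rail_h = 158 + 125 = 283
// slat gap = ⌊(1857 − 13·69) / 14⌋ = 68
translate([452, 147, 0]) cube([76, 76, 505]);
translate([452, 1340, 0]) cube([76, 76, 505]);
translate([2385, 147, 0]) cube([76, 76, 505]);
translate([2385, 1340, 0]) cube([76, 76, 505]);
translate([528, 147, 158]) cube([1857, 29, 125]);
translate([528, 1387, 158]) cube([1857, 29, 125]);
translate([452, 223, 158]) cube([29, 1117, 125]);
translate([2432, 223, 158]) cube([29, 1117, 125]);
translate([596, 147, 283]) cube([69, 1269, 24]);
translate([733, 147, 283]) cube([69, 1269, 24]);
translate([870, 147, 283]) cube([69, 1269, 24]);
translate([1007, 147, 283]) cube([69, 1269, 24]);
translate([1144, 147, 283]) cube([69, 1269, 24]);
translate([1281, 147, 283]) cube([69, 1269, 24]);
translate([1418, 147, 283]) cube([69, 1269, 24]);
translate([1555, 147, 283]) cube([69, 1269, 24]);
translate([1692, 147, 283]) cube([69, 1269, 24]);
translate([1829, 147, 283]) cube([69, 1269, 24]);
translate([1966, 147, 283]) cube([69, 1269, 24]);
translate([2103, 147, 283]) cube([69, 1269, 24]);
translate([2240, 147, 283]) cube([69, 1269, 24]);


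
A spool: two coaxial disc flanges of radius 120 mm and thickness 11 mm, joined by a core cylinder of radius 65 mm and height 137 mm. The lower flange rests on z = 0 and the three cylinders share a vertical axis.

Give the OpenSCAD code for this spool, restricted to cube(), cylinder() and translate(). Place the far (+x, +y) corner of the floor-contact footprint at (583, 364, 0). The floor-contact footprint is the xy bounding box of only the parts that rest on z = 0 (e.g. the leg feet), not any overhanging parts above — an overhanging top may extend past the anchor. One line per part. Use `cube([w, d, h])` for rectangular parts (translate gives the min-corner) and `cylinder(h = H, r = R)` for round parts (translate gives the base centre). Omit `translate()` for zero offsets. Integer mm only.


translate([463, 244, 0]) cylinder(h = 11, r = 120);
translate([463, 244, 11]) cylinder(h = 137, r = 65);
translate([463, 244, 148]) cylinder(h = 11, r = 120);


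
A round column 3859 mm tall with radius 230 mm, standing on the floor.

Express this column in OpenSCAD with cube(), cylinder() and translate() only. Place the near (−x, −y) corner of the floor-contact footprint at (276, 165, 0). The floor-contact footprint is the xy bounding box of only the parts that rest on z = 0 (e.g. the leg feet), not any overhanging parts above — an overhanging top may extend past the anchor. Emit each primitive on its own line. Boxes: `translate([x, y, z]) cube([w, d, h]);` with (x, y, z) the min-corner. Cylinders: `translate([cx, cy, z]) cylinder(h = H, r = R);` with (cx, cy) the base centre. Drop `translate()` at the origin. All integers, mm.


translate([506, 395, 0]) cylinder(h = 3859, r = 230);


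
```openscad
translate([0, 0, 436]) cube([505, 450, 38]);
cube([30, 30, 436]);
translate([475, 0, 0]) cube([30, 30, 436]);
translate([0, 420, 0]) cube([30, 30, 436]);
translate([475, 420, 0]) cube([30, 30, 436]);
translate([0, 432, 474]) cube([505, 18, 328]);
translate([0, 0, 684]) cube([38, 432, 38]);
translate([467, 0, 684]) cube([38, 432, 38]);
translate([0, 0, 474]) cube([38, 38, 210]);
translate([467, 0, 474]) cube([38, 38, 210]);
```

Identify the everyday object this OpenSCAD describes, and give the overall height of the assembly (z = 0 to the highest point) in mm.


A chair. The overall height is 802 mm.

A slab on four corner posts with a tall panel at the back — a chair. The seat slab sits at z = 436 with thickness 38, and the 328 mm backrest starts at the seat top, so the overall height is 436 + 38 + 328 = 802 mm.


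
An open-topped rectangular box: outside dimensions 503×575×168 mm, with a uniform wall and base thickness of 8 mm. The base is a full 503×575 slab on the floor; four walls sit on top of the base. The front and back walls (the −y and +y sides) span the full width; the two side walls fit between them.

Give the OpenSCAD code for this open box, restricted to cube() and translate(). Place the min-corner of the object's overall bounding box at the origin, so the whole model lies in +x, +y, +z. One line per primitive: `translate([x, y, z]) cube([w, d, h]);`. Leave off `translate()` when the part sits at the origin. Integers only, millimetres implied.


cube([503, 575, 8]);
translate([0, 0, 8]) cube([503, 8, 160]);
translate([0, 567, 8]) cube([503, 8, 160]);
translate([0, 8, 8]) cube([8, 559, 160]);
translate([495, 8, 8]) cube([8, 559, 160]);


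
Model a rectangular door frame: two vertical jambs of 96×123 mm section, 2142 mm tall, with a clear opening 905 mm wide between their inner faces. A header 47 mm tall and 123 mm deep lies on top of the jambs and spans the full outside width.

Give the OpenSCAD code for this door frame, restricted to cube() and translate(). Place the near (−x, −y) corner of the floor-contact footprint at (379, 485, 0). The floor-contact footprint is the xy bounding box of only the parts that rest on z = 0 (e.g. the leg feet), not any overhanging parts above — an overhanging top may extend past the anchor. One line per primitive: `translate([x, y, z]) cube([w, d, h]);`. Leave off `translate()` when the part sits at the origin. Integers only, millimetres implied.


translate([379, 485, 0]) cube([96, 123, 2142]);
translate([1380, 485, 0]) cube([96, 123, 2142]);
translate([379, 485, 2142]) cube([1097, 123, 47]);


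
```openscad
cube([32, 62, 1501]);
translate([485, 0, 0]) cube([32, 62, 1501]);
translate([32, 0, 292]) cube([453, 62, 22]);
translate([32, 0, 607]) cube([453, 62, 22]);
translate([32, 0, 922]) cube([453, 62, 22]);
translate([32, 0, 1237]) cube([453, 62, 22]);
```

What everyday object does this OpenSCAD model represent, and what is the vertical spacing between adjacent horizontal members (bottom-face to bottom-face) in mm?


A ladder. The rung spacing is 315 mm.

Two tall 32×62 posts with 4 short bars between them — a ladder. Adjacent rungs sit at z = 292 and z = 607, so the spacing is 607 − 292 = 315 mm.


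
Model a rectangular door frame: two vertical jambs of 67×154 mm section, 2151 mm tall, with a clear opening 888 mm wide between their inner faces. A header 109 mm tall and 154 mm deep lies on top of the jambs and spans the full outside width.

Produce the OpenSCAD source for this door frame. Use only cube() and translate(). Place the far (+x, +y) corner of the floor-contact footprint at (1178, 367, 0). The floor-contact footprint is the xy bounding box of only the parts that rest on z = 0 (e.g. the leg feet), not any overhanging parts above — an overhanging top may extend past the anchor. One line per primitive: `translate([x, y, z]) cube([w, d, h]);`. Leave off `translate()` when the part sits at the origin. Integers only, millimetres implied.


translate([156, 213, 0]) cube([67, 154, 2151]);
translate([1111, 213, 0]) cube([67, 154, 2151]);
translate([156, 213, 2151]) cube([1022, 154, 109]);


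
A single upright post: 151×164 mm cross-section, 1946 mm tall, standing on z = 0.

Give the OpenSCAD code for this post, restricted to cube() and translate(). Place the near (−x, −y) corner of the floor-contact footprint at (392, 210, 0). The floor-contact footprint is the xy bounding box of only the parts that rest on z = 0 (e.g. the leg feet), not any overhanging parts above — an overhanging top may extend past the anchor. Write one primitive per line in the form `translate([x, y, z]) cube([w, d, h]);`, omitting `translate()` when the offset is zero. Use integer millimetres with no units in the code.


translate([392, 210, 0]) cube([151, 164, 1946]);


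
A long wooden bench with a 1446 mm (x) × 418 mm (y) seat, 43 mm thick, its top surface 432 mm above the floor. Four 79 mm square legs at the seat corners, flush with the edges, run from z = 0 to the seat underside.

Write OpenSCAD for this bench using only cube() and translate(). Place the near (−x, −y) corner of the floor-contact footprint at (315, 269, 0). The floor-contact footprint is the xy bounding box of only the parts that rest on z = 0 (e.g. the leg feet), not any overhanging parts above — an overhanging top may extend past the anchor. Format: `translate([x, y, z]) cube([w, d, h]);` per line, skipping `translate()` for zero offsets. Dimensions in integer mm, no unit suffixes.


translate([315, 269, 389]) cube([1446, 418, 43]);
translate([315, 269, 0]) cube([79, 79, 389]);
translate([315, 608, 0]) cube([79, 79, 389]);
translate([1682, 269, 0]) cube([79, 79, 389]);
translate([1682, 608, 0]) cube([79, 79, 389]);


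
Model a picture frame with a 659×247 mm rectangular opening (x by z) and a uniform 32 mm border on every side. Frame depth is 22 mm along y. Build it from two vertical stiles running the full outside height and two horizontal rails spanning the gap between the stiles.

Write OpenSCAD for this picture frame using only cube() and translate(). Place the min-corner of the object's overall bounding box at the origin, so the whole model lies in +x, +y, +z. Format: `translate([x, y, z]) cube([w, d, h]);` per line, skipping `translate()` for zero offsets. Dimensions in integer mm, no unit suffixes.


cube([32, 22, 311]);
translate([691, 0, 0]) cube([32, 22, 311]);
translate([32, 0, 0]) cube([659, 22, 32]);
translate([32, 0, 279]) cube([659, 22, 32]);


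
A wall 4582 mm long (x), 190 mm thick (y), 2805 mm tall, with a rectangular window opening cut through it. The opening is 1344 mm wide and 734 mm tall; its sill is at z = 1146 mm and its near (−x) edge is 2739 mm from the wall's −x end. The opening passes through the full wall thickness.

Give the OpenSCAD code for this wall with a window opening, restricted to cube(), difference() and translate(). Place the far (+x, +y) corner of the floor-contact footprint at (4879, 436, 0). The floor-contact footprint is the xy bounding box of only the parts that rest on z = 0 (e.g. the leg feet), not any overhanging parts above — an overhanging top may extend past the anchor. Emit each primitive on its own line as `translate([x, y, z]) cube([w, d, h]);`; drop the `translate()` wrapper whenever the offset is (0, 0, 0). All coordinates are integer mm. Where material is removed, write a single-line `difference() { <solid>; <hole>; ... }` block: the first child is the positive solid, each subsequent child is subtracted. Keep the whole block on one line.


difference() { translate([297, 246, 0]) cube([4582, 190, 2805]); translate([3036, 246, 1146]) cube([1344, 190, 734]); }


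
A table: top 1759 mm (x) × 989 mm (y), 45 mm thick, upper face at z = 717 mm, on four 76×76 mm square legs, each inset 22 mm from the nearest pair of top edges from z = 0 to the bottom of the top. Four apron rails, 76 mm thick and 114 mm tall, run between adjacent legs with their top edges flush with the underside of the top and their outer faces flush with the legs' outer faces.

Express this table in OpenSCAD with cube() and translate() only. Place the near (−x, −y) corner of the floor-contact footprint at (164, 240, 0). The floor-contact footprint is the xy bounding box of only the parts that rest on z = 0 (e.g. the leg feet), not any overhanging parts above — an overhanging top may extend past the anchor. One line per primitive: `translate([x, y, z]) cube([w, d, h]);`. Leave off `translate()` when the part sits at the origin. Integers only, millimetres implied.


translate([142, 218, 672]) cube([1759, 989, 45]);
translate([164, 240, 0]) cube([76, 76, 672]);
translate([1803, 240, 0]) cube([76, 76, 672]);
translate([164, 1109, 0]) cube([76, 76, 672]);
translate([1803, 1109, 0]) cube([76, 76, 672]);
translate([240, 240, 558]) cube([1563, 76, 114]);
translate([240, 1109, 558]) cube([1563, 76, 114]);
translate([164, 316, 558]) cube([76, 793, 114]);
translate([1803, 316, 558]) cube([76, 793, 114]);


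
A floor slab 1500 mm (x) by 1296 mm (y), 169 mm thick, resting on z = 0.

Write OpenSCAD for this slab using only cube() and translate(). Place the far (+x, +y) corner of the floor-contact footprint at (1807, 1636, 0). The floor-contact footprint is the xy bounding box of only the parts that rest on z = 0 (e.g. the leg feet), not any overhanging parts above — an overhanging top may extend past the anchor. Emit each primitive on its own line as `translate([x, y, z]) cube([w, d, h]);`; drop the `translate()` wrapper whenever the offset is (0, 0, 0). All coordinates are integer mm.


translate([307, 340, 0]) cube([1500, 1296, 169]);


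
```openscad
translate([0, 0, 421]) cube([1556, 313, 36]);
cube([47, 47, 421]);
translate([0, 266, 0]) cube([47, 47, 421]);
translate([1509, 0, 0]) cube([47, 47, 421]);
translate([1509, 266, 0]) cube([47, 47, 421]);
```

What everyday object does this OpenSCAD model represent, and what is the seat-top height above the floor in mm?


A bench. The seat-top height is 457 mm.

A long slab on four corner posts — a bench. The slab sits at z = 421 with thickness 36, so the top is 421 + 36 = 457 mm.


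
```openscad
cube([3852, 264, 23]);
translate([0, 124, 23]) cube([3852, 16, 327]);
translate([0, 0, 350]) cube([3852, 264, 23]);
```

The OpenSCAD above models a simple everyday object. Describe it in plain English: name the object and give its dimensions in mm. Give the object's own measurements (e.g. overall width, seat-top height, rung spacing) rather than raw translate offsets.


An I-beam lying along x, 3852 mm long. Overall section height 373 mm. Two flanges 264 mm wide (y) and 23 mm thick, one on the floor and one at the top; a web 16 mm thick runs between them, centred on the flange width.


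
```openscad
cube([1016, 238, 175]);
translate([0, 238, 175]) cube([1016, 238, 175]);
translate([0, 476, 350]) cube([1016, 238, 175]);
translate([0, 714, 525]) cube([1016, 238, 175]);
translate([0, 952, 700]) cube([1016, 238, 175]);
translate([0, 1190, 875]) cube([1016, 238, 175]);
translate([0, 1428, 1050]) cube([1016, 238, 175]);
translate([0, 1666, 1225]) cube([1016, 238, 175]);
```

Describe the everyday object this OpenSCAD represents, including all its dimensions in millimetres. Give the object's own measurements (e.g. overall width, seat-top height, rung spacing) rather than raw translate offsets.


A straight staircase of 8 solid steps. Each step is 1016 mm wide (x), 238 mm deep (y, the going) and 175 mm tall (the rise). The first step rests on the floor; each subsequent step sits one going further in +y and one rise higher in +z, directly behind and above the previous step with no overlap.


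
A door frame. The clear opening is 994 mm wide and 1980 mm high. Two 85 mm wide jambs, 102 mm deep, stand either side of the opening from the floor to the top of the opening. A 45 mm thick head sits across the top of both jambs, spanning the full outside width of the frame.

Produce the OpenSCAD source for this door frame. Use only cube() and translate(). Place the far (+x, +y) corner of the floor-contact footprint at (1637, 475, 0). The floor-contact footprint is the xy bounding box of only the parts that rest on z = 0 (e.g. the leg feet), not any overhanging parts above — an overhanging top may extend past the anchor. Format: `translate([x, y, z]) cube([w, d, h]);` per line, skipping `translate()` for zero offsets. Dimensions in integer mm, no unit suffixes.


translate([473, 373, 0]) cube([85, 102, 1980]);
translate([1552, 373, 0]) cube([85, 102, 1980]);
translate([473, 373, 1980]) cube([1164, 102, 45]);


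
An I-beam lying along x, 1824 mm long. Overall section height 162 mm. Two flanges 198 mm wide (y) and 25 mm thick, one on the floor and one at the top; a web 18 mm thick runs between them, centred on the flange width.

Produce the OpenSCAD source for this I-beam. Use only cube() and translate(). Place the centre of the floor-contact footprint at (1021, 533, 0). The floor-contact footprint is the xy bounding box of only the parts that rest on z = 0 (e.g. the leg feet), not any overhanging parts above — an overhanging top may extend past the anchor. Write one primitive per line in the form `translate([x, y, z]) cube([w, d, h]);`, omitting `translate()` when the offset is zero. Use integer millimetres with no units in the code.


translate([109, 434, 0]) cube([1824, 198, 25]);
translate([109, 524, 25]) cube([1824, 18, 112]);
translate([109, 434, 137]) cube([1824, 198, 25]);


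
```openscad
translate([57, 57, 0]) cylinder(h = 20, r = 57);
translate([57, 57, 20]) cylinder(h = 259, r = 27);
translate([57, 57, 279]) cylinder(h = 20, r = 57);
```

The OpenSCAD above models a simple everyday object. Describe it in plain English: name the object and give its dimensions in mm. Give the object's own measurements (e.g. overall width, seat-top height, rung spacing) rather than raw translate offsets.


A spool: two coaxial disc flanges of radius 57 mm and thickness 20 mm, joined by a core cylinder of radius 27 mm and height 259 mm. The lower flange rests on z = 0 and the three cylinders share a vertical axis.


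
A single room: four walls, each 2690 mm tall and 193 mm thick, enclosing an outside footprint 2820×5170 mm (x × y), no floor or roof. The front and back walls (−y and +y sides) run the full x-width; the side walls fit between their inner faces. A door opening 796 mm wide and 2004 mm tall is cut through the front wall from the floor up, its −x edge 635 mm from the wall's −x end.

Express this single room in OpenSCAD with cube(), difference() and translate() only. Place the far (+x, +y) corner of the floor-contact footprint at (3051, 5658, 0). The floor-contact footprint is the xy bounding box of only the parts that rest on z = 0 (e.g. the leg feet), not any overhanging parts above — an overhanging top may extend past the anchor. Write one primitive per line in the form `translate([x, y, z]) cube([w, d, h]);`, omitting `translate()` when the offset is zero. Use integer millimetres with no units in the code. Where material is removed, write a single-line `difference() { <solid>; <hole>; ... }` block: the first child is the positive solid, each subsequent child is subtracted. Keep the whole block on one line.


difference() { translate([231, 488, 0]) cube([2820, 193, 2690]); translate([866, 488, 0]) cube([796, 193, 2004]); }
translate([231, 5465, 0]) cube([2820, 193, 2690]);
translate([231, 681, 0]) cube([193, 4784, 2690]);
translate([2858, 681, 0]) cube([193, 4784, 2690]);


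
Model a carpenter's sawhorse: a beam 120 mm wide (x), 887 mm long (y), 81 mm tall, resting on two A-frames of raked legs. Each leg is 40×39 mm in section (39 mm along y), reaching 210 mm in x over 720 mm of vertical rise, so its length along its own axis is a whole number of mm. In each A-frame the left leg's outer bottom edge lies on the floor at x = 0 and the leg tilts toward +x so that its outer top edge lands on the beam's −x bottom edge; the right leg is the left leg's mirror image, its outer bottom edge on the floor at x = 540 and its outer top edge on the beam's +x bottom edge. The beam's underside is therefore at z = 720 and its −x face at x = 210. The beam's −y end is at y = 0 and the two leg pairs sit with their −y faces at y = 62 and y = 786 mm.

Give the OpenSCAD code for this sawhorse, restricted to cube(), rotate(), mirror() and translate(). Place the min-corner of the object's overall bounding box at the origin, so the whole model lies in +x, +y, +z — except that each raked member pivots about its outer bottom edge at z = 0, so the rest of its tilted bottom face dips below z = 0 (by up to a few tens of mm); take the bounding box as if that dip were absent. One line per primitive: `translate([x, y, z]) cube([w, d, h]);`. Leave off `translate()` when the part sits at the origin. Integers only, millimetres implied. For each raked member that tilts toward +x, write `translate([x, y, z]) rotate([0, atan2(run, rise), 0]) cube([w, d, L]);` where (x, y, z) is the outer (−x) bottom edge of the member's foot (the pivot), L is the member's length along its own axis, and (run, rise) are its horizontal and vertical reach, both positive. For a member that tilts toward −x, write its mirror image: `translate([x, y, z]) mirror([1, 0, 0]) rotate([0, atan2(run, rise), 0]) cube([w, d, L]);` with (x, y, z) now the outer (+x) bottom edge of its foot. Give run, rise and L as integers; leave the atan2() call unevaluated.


translate([210, 0, 720]) cube([120, 887, 81]);
translate([0, 62, 0]) rotate([0, atan2(210, 720), 0]) cube([40, 39, 750]);
translate([540, 62, 0]) mirror([1, 0, 0]) rotate([0, atan2(210, 720), 0]) cube([40, 39, 750]);
translate([0, 786, 0]) rotate([0, atan2(210, 720), 0]) cube([40, 39, 750]);
translate([540, 786, 0]) mirror([1, 0, 0]) rotate([0, atan2(210, 720), 0]) cube([40, 39, 750]);


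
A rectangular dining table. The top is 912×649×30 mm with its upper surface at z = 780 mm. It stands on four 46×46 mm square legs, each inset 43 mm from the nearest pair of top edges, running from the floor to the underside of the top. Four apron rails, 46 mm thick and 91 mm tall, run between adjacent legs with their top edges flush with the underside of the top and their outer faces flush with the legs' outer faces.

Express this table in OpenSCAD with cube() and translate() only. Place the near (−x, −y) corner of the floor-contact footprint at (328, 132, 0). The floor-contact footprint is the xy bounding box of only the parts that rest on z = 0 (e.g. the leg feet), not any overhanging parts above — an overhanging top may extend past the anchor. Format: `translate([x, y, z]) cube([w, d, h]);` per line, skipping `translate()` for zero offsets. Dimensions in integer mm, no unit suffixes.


// leg_h = 780 - 30 = 750
// apron z = 750 - 91 = 659
translate([285, 89, 750]) cube([912, 649, 30]);
translate([328, 132, 0]) cube([46, 46, 750]);
translate([1108, 132, 0]) cube([46, 46, 750]);
translate([328, 649, 0]) cube([46, 46, 750]);
translate([1108, 649, 0]) cube([46, 46, 750]);
translate([374, 132, 659]) cube([734, 46, 91]);
translate([374, 649, 659]) cube([734, 46, 91]);
translate([328, 178, 659]) cube([46, 471, 91]);
translate([1108, 178, 659]) cube([46, 471, 91]);


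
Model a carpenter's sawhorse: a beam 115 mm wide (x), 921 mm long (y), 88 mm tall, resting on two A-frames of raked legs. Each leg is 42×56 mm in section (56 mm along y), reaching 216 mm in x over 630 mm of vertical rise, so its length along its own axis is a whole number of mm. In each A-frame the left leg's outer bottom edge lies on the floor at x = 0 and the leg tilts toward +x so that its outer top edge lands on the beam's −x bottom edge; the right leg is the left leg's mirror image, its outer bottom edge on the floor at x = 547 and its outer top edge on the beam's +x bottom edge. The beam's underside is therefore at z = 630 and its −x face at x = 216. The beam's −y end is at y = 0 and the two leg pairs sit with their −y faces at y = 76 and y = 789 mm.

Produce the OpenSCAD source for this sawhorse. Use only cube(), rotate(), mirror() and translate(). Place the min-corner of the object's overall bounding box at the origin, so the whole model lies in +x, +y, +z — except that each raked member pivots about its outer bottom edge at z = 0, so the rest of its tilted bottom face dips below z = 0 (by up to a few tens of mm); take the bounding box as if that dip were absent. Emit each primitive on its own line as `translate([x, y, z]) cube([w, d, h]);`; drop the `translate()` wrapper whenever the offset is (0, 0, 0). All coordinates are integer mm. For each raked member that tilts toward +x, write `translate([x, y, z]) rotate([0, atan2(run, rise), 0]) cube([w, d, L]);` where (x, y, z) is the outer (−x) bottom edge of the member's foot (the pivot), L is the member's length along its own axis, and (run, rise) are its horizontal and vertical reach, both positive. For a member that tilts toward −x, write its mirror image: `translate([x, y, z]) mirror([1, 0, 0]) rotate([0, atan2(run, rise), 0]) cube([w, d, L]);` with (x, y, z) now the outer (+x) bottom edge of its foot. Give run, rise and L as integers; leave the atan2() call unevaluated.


// leg length = √(216² + 630²) = 666
// right-leg outer foot x = 2·216 + 115 = 547
// beam min-corner = (216, 0, 630)
translate([216, 0, 630]) cube([115, 921, 88]);
translate([0, 76, 0]) rotate([0, atan2(216, 630), 0]) cube([42, 56, 666]);
translate([547, 76, 0]) mirror([1, 0, 0]) rotate([0, atan2(216, 630), 0]) cube([42, 56, 666]);
translate([0, 789, 0]) rotate([0, atan2(216, 630), 0]) cube([42, 56, 666]);
translate([547, 789, 0]) mirror([1, 0, 0]) rotate([0, atan2(216, 630), 0]) cube([42, 56, 666]);


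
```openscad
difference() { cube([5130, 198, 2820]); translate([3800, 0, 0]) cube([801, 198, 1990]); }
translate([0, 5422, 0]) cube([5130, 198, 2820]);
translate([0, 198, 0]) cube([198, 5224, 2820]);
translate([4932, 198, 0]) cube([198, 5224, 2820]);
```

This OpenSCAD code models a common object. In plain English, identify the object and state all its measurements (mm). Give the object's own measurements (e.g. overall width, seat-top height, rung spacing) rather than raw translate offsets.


A single room: four walls, each 2820 mm tall and 198 mm thick, enclosing an outside footprint 5130×5620 mm (x × y), no floor or roof. The front and back walls (−y and +y sides) run the full x-width; the side walls fit between their inner faces. A door opening 801 mm wide and 1990 mm tall is cut through the front wall from the floor up, its −x edge 3800 mm from the wall's −x end.


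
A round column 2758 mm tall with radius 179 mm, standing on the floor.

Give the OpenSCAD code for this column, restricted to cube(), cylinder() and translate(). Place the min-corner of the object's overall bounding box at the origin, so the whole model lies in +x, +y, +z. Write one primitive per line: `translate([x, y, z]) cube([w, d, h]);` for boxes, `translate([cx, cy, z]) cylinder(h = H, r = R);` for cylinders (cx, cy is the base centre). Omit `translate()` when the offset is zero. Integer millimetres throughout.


translate([179, 179, 0]) cylinder(h = 2758, r = 179);


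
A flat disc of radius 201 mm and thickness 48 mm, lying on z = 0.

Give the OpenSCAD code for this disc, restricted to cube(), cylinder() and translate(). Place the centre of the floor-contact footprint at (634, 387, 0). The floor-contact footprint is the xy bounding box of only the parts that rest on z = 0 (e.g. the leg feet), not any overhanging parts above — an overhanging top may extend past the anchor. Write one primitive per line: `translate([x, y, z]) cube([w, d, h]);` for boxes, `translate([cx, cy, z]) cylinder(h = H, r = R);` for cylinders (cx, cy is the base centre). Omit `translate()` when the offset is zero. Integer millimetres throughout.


translate([634, 387, 0]) cylinder(h = 48, r = 201);


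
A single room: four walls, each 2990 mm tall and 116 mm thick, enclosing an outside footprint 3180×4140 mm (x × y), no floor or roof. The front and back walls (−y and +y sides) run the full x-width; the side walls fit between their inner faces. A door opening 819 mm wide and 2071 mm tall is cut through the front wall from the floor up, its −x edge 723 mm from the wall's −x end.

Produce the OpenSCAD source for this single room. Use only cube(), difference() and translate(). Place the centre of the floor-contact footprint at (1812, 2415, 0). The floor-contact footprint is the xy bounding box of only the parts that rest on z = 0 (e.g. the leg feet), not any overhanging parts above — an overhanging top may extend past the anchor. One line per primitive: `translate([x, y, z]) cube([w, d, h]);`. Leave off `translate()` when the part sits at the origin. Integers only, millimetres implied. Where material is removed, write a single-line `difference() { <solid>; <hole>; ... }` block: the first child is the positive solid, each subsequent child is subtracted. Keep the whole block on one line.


difference() { translate([222, 345, 0]) cube([3180, 116, 2990]); translate([945, 345, 0]) cube([819, 116, 2071]); }
translate([222, 4369, 0]) cube([3180, 116, 2990]);
translate([222, 461, 0]) cube([116, 3908, 2990]);
translate([3286, 461, 0]) cube([116, 3908, 2990]);


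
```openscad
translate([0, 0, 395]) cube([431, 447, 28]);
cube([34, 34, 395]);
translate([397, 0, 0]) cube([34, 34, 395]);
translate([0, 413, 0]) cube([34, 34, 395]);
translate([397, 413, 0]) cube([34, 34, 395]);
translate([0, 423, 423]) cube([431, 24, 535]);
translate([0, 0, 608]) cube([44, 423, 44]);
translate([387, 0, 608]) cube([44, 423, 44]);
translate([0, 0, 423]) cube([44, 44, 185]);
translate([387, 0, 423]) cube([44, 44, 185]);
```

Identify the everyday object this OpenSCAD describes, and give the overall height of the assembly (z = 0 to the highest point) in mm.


A chair. The overall height is 958 mm.

A slab on four corner posts with a tall panel at the back — a chair. The seat slab sits at z = 395 with thickness 28, and the 535 mm backrest starts at the seat top, so the overall height is 395 + 28 + 535 = 958 mm.


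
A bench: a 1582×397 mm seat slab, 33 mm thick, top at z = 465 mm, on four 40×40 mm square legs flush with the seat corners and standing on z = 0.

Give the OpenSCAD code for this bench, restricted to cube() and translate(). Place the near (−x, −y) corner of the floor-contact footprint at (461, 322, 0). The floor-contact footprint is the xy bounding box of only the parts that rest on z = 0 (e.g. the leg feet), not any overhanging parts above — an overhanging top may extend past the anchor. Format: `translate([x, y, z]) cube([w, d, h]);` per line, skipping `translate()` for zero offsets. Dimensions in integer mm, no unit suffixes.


translate([461, 322, 432]) cube([1582, 397, 33]);
translate([461, 322, 0]) cube([40, 40, 432]);
translate([461, 679, 0]) cube([40, 40, 432]);
translate([2003, 322, 0]) cube([40, 40, 432]);
translate([2003, 679, 0]) cube([40, 40, 432]);


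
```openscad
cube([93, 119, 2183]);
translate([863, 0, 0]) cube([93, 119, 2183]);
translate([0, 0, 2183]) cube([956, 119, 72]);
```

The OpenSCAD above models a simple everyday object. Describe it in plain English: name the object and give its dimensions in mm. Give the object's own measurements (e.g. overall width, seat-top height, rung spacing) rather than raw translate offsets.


A door frame. The clear opening is 770 mm wide and 2183 mm high. Two 93 mm wide jambs, 119 mm deep, stand either side of the opening from the floor to the top of the opening. A 72 mm thick head sits across the top of both jambs, spanning the full outside width of the frame.


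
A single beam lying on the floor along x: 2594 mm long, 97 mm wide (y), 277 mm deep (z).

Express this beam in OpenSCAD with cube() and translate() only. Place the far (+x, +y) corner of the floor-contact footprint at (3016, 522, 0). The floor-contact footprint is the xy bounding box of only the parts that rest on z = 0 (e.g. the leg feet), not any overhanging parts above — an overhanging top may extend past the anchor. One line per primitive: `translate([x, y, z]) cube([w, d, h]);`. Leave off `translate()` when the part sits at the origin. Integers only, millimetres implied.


translate([422, 425, 0]) cube([2594, 97, 277]);
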